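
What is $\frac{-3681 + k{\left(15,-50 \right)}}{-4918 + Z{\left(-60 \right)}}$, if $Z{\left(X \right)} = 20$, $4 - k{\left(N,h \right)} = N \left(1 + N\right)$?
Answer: $\frac{3917}{4898} \approx 0.79971$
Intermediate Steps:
$k{\left(N,h \right)} = 4 - N \left(1 + N\right)$
$\frac{-3681 + k{\left(15,-50 \right)}}{-4918 + Z{\left(-60 \right)}} = \frac{-3681 - 236}{-4918 + 20} = \frac{-3681 - 236}{-4898} = \left(-3681 - 236\right) \left(- \frac{1}{4898}\right) = \left(-3917\right) \left(- \frac{1}{4898}\right) = \frac{3917}{4898}$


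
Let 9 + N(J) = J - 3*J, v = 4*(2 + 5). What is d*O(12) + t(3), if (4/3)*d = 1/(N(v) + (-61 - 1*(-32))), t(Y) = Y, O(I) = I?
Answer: 273/94 ≈ 2.9043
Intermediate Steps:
v = 28 (v = 4*7 = 28)
N(J) = -9 - 2*J (N(J) = -9 + (J - 3*J) = -9 - 2*J)
d = -3/376 (d = 3/(4*((-9 - 2*28) + (-61 - 1*(-32)))) = 3/(4*((-9 - 56) + (-61 + 32))) = 3/(4*(-65 - 29)) = (¾)/(-94) = (¾)*(-1/94) = -3/376 ≈ -0.0079787)
d*O(12) + t(3) = -3/376*12 + 3 = -9/94 + 3 = 273/94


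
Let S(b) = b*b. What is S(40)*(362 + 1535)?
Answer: 3035200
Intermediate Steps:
S(b) = b**2
S(40)*(362 + 1535) = 40**2*(362 + 1535) = 1600*1897 = 3035200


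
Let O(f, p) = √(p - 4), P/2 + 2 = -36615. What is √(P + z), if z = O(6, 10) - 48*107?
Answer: √(-78370 + √6) ≈ 279.94*I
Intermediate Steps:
P = -73234 (P = -4 + 2*(-36615) = -4 - 73230 = -73234)
O(f, p) = √(-4 + p)
z = -5136 + √6 (z = √(-4 + 10) - 48*107 = √6 - 5136 = -5136 + √6 ≈ -5133.5)
√(P + z) = √(-73234 + (-5136 + √6)) = √(-78370 + √6)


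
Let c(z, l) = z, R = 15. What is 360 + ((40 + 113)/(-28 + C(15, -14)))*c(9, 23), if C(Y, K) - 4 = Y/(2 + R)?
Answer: 39357/131 ≈ 300.44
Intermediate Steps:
C(Y, K) = 4 + Y/17 (C(Y, K) = 4 + Y/(2 + 15) = 4 + Y/17)
360 + ((40 + 113)/(-28 + C(15, -14)))*c(9, 23) = 360 + ((40 + 113)/(-28 + (4 + (1/17)*15)))*9 = 360 + (153/(-28 + (4 + 15/17)))*9 = 360 + (153/(-28 + 83/17))*9 = 360 + (153/(-393/17))*9 = 360 + (153*(-17/393))*9 = 360 - 867/131*9 = 360 - 7803/131 = 39357/131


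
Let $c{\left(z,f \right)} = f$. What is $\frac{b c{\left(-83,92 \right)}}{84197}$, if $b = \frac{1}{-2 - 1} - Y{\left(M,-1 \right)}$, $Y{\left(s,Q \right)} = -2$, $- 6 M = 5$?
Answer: $\frac{460}{252591} \approx 0.0018211$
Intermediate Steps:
$M = - \frac{5}{6}$ ($M = \left(- \frac{1}{6}\right) 5 = - \frac{5}{6} \approx -0.83333$)
$b = \frac{5}{3}$ ($b = \frac{1}{-2 - 1} - -2 = \frac{1}{-3} + 2 = - \frac{1}{3} + 2 = \frac{5}{3} \approx 1.6667$)
$\frac{b c{\left(-83,92 \right)}}{84197} = \frac{\frac{5}{3} \cdot 92}{84197} = \frac{460}{3} \cdot \frac{1}{84197} = \frac{460}{252591}$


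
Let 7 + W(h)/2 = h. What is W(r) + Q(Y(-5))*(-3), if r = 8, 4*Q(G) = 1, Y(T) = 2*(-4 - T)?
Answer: 5/4 ≈ 1.2500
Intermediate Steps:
Y(T) = -8 - 2*T
Q(G) = ¼ (Q(G) = (¼)*1 = ¼)
W(h) = -14 + 2*h
W(r) + Q(Y(-5))*(-3) = (-14 + 2*8) + (¼)*(-3) = (-14 + 16) - ¾ = 2 - ¾ = 5/4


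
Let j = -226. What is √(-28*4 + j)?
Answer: 13*I*√2 ≈ 18.385*I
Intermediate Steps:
√(-28*4 + j) = √(-28*4 - 226) = √(-112 - 226) = √(-338) = 13*I*√2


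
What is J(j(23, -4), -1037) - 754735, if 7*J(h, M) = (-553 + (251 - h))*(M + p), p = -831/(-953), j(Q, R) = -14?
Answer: -4750457345/6671 ≈ -7.1211e+5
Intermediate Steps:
p = 831/953 (p = -831*(-1/953) = 831/953 ≈ 0.87198)
J(h, M) = (-302 - h)*(831/953 + M)/7 (J(h, M) = ((-553 + (251 - h))*(M + 831/953))/7 = ((-302 - h)*(831/953 + M))/7 = (-302 - h)*(831/953 + M)/7)
J(j(23, -4), -1037) - 754735 = (-250962/6671 - 831/6671*(-14) - 302/7*(-1037) - ⅐*(-1037)*(-14)) - 754735 = (-250962/6671 + 1662/953 + 313174/7 - 2074) - 754735 = 284379840/6671 - 754735 = -4750457345/6671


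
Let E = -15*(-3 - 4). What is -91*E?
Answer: -9555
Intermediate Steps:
E = 105 (E = -15*(-7) = 105)
-91*E = -91*105 = -9555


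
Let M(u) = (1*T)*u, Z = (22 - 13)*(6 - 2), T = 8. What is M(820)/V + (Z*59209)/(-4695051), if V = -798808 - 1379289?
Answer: -1557821854796/3408758832649 ≈ -0.45701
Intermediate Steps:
Z = 36 (Z = 9*4 = 36)
V = -2178097
M(u) = 8*u (M(u) = (1*8)*u = 8*u)
M(820)/V + (Z*59209)/(-4695051) = (8*820)/(-2178097) + (36*59209)/(-4695051) = 6560*(-1/2178097) + 2131524*(-1/4695051) = -6560/2178097 - 710508/1565017 = -1557821854796/3408758832649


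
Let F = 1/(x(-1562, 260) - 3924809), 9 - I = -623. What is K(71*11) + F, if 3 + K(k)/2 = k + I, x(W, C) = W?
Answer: 11072366219/3926371 ≈ 2820.0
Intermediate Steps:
I = 632 (I = 9 - 1*(-623) = 9 + 623 = 632)
K(k) = 1258 + 2*k (K(k) = -6 + 2*(k + 632) = -6 + 2*(632 + k) = -6 + (1264 + 2*k) = 1258 + 2*k)
F = -1/3926371 (F = 1/(-1562 - 3924809) = 1/(-3926371) = -1/3926371 ≈ -2.5469e-7)
K(71*11) + F = (1258 + 2*(71*11)) - 1/3926371 = (1258 + 2*781) - 1/3926371 = (1258 + 1562) - 1/3926371 = 2820 - 1/3926371 = 11072366219/3926371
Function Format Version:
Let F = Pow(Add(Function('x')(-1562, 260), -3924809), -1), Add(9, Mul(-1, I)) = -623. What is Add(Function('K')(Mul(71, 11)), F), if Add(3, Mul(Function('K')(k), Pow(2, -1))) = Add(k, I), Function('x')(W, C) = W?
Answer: Rational(11072366219, 3926371) ≈ 2820.0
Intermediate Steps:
I = 632 (I = Add(9, Mul(-1, -623)) = Add(9, 623) = 632)
Function('K')(k) = Add(1258, Mul(2, k)) (Function('K')(k) = Add(-6, Mul(2, Add(k, 632))) = Add(-6, Mul(2, Add(632, k))) = Add(-6, Add(1264, Mul(2, k))) = Add(1258, Mul(2, k)))
F = Rational(-1, 3926371) (F = Pow(Add(-1562, -3924809), -1) = Pow(-3926371, -1) = Rational(-1, 3926371) ≈ -2.5469e-7)
Add(Function('K')(Mul(71, 11)), F) = Add(Add(1258, Mul(2, Mul(71, 11))), Rational(-1, 3926371)) = Add(Add(1258, Mul(2, 781)), Rational(-1, 3926371)) = Add(Add(1258, 1562), Rational(-1, 3926371)) = Add(2820, Rational(-1, 3926371)) = Rational(11072366219, 3926371)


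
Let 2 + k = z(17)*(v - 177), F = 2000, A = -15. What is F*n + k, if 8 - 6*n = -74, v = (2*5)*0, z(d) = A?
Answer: 89959/3 ≈ 29986.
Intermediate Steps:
z(d) = -15
v = 0 (v = 10*0 = 0)
n = 41/3 (n = 4/3 - 1/6*(-74) = 4/3 + 37/3 = 41/3 ≈ 13.667)
k = 2653 (k = -2 - 15*(0 - 177) = -2 - 15*(-177) = -2 + 2655 = 2653)
F*n + k = 2000*(41/3) + 2653 = 82000/3 + 2653 = 89959/3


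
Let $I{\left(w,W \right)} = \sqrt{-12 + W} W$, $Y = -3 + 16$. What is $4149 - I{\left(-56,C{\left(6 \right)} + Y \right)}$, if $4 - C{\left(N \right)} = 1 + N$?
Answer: $4149 - 10 i \sqrt{2} \approx 4149.0 - 14.142 i$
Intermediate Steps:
$Y = 13$
$C{\left(N \right)} = 3 - N$ ($C{\left(N \right)} = 4 - \left(1 + N\right) = 3 - N$)
$I{\left(w,W \right)} = W \sqrt{-12 + W}$
$4149 - I{\left(-56,C{\left(6 \right)} + Y \right)} = 4149 - \left(\left(3 - 6\right) + 13\right) \sqrt{-12 + \left(\left(3 - 6\right) + 13\right)} = 4149 - \left(-3 + 13\right) \sqrt{-12 + \left(-3 + 13\right)} = 4149 - 10 \sqrt{-12 + 10} = 4149 - 10 \sqrt{-2} = 4149 - 10 i \sqrt{2}$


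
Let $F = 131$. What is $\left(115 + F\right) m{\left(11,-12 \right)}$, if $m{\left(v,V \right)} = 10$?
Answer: $2460$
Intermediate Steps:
$\left(115 + F\right) m{\left(11,-12 \right)} = \left(115 + 131\right) 10 = 246 \cdot 10 = 2460$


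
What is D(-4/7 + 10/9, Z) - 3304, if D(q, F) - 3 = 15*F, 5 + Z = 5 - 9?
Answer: -3436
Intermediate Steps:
Z = -9 (Z = -5 + (5 - 9) = -5 - 4 = -9)
D(q, F) = 3 + 15*F
D(-4/7 + 10/9, Z) - 3304 = (3 + 15*(-9)) - 3304 = (3 - 135) - 3304 = -132 - 3304 = -3436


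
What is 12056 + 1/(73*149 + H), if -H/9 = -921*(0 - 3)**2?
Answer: 1030522769/85478 ≈ 12056.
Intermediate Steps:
H = 74601 (H = -(-8289)*(0 - 3)**2 = -(-8289)*(-3)**2 = -(-8289)*9 = -9*(-8289) = 74601)
12056 + 1/(73*149 + H) = 12056 + 1/(73*149 + 74601) = 12056 + 1/(10877 + 74601) = 12056 + 1/85478 = 1030522769/85478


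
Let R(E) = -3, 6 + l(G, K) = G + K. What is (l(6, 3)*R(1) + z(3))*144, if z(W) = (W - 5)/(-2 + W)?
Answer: -1584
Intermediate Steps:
z(W) = (-5 + W)/(-2 + W)
l(G, K) = -6 + G + K (l(G, K) = -6 + (G + K) = -6 + G + K)
(l(6, 3)*R(1) + z(3))*144 = ((-6 + 6 + 3)*(-3) + (-5 + 3)/(-2 + 3))*144 = (3*(-3) - 2/1)*144 = (-9 + 1*(-2))*144 = (-9 - 2)*144 = -11*144 = -1584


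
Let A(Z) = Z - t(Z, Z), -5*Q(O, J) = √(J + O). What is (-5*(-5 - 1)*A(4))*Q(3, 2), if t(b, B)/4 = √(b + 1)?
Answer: 120 - 24*√5 ≈ 66.334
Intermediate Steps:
Q(O, J) = -√(J + O)/5
t(b, B) = 4*√(1 + b) (t(b, B) = 4*√(b + 1) = 4*√(1 + b))
A(Z) = Z - 4*√(1 + Z)
(-5*(-5 - 1)*A(4))*Q(3, 2) = (-5*(-5 - 1)*(4 - 4*√(1 + 4)))*(-√(2 + 3)/5) = (-(-30)*(4 - 4*√5))*(-√5/5) = (-5*(-24 + 24*√5))*(-√5/5) = (120 - 120*√5)*(-√5/5) = -√5*(120 - 120*√5)/5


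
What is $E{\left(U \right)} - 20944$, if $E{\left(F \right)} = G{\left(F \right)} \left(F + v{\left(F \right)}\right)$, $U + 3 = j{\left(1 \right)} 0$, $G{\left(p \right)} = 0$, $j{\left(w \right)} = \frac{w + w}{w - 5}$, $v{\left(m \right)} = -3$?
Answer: $-20944$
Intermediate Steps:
$j{\left(w \right)} = \frac{2 w}{-5 + w}$
$U = -3$ ($U = -3 + 2 \cdot 1 \frac{1}{-5 + 1} \cdot 0 = -3 + 2 \cdot 1 \frac{1}{-4} \cdot 0 = -3 + 2 \cdot 1 \left(- \frac{1}{4}\right) 0 = -3 - 0 = -3 + 0 = -3$)
$E{\left(F \right)} = 0$ ($E{\left(F \right)} = 0 \left(F - 3\right) = 0 \left(-3 + F\right) = 0$)
$E{\left(U \right)} - 20944 = 0 - 20944 = -20944$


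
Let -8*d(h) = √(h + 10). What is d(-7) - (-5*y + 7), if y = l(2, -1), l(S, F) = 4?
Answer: 13 - √3/8 ≈ 12.783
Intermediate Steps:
d(h) = -√(10 + h)/8 (d(h) = -√(h + 10)/8 = -√(10 + h)/8)
y = 4
d(-7) - (-5*y + 7) = -√(10 - 7)/8 - (-5*4 + 7) = -√3/8 - (-20 + 7) = -√3/8 - 1*(-13) = -√3/8 + 13 = 13 - √3/8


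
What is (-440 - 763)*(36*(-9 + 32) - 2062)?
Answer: 1484502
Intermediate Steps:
(-440 - 763)*(36*(-9 + 32) - 2062) = -1203*(36*23 - 2062) = -1203*(828 - 2062) = -1203*(-1234) = 1484502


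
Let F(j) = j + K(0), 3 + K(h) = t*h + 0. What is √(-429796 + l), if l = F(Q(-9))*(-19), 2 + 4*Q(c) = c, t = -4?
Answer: I*√1718747/2 ≈ 655.5*I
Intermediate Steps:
Q(c) = -½ + c/4
K(h) = -3 - 4*h (K(h) = -3 + (-4*h + 0) = -3 - 4*h)
F(j) = -3 + j (F(j) = j + (-3 - 4*0) = j + (-3 + 0) = j - 3 = -3 + j)
l = 437/4 (l = (-3 + (-½ + (¼)*(-9)))*(-19) = (-3 + (-½ - 9/4))*(-19) = (-3 - 11/4)*(-19) = -23/4*(-19) = 437/4 ≈ 109.25)
√(-429796 + l) = √(-429796 + 437/4) = √(-1718747/4) = I*√1718747/2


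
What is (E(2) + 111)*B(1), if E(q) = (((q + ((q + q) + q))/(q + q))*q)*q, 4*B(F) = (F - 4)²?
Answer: 1071/4 ≈ 267.75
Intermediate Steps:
B(F) = (-4 + F)²/4 (B(F) = (F - 4)²/4 = (-4 + F)²/4)
E(q) = 2*q² (E(q) = (((q + (2*q + q))/((2*q)))*q)*q = (((q + 3*q)*(1/(2*q)))*q)*q = (((4*q)*(1/(2*q)))*q)*q = (2*q)*q = 2*q²)
(E(2) + 111)*B(1) = (2*2² + 111)*((-4 + 1)²/4) = (2*4 + 111)*((¼)*(-3)²) = (8 + 111)*((¼)*9) = 119*(9/4) = 1071/4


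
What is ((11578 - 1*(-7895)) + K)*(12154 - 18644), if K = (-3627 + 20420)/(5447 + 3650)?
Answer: -104525977660/827 ≈ -1.2639e+8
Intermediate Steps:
K = 16793/9097 ≈ 1.8460
((11578 - 1*(-7895)) + K)*(12154 - 18644) = ((11578 - 1*(-7895)) + 16793/9097)*(12154 - 18644) = ((11578 + 7895) + 16793/9097)*(-6490) = (19473 + 16793/9097)*(-6490) = (177162674/9097)*(-6490) = -104525977660/827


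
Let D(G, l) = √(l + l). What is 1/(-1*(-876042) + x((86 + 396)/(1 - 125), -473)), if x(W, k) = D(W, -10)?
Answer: 438021/383724792892 - I*√5/383724792892 ≈ 1.1415e-6 - 5.8273e-12*I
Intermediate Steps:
D(G, l) = √2*√l (D(G, l) = √(2*l) = √2*√l)
x(W, k) = 2*I*√5 (x(W, k) = √2*√(-10) = √2*(I*√10) = 2*I*√5)
1/(-1*(-876042) + x((86 + 396)/(1 - 125), -473)) = 1/(-1*(-876042) + 2*I*√5) = 1/(876042 + 2*I*√5)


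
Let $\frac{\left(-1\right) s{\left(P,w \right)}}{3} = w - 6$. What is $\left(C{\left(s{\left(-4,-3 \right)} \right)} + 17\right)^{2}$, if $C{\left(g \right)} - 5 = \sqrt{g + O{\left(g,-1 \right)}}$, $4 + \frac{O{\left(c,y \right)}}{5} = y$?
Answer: $\left(22 + \sqrt{2}\right)^{2} \approx 548.23$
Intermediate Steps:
$O{\left(c,y \right)} = -20 + 5 y$
$s{\left(P,w \right)} = 18 - 3 w$ ($s{\left(P,w \right)} = - 3 \left(w - 6\right) = - 3 \left(-6 + w\right) = 18 - 3 w$)
$C{\left(g \right)} = 5 + \sqrt{-25 + g}$ ($C{\left(g \right)} = 5 + \sqrt{g + \left(-20 + 5 \left(-1\right)\right)} = 5 + \sqrt{g - 25} = 5 + \sqrt{-25 + g}$)
$\left(C{\left(s{\left(-4,-3 \right)} \right)} + 17\right)^{2} = \left(\left(5 + \sqrt{-25 + \left(18 - -9\right)}\right) + 17\right)^{2} = \left(\left(5 + \sqrt{-25 + \left(18 + 9\right)}\right) + 17\right)^{2} = \left(\left(5 + \sqrt{-25 + 27}\right) + 17\right)^{2} = \left(\left(5 + \sqrt{2}\right) + 17\right)^{2} = \left(22 + \sqrt{2}\right)^{2}$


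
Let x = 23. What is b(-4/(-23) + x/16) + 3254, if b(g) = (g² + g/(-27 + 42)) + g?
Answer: 6618811759/2031360 ≈ 3258.3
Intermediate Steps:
b(g) = g² + 16*g/15 (b(g) = (g² + g/15) + g = g² + 16*g/15)
b(-4/(-23) + x/16) + 3254 = (-4/(-23) + 23/16)*(16 + 15*(-4/(-23) + 23/16))/15 + 3254 = (-4*(-1/23) + 23*(1/16))*(16 + 15*(-4*(-1/23) + 23*(1/16)))/15 + 3254 = (4/23 + 23/16)*(16 + 15*(4/23 + 23/16))/15 + 3254 = (1/15)*(593/368)*(16 + 15*(593/368)) + 3254 = (1/15)*(593/368)*(16 + 8895/368) + 3254 = (1/15)*(593/368)*(14783/368) + 3254 = 8766319/2031360 + 3254 = 6618811759/2031360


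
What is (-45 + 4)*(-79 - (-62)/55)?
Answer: 175603/55 ≈ 3192.8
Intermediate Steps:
(-45 + 4)*(-79 - (-62)/55) = -41*(-79 - (-62)/55) = -41*(-79 - 1*(-62/55)) = -41*(-79 + 62/55) = -41*(-4283/55) = 175603/55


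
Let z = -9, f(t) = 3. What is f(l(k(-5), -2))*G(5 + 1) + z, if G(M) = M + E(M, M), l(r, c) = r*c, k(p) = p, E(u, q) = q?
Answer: 27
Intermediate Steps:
l(r, c) = c*r
G(M) = 2*M (G(M) = M + M = 2*M)
f(l(k(-5), -2))*G(5 + 1) + z = 3*(2*(5 + 1)) - 9 = 3*(2*6) - 9 = 3*12 - 9 = 36 - 9 = 27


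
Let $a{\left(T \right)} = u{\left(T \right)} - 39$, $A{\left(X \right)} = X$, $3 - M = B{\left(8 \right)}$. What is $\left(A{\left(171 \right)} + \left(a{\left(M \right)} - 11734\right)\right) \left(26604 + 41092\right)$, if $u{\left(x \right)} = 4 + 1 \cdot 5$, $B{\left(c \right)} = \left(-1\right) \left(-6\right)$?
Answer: $-784799728$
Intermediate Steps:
$B{\left(c \right)} = 6$
$M = -3$ ($M = 3 - 6 = -3$)
$u{\left(x \right)} = 9$ ($u{\left(x \right)} = 4 + 5 = 9$)
$a{\left(T \right)} = -30$ ($a{\left(T \right)} = 9 - 39 = -30$)
$\left(A{\left(171 \right)} + \left(a{\left(M \right)} - 11734\right)\right) \left(26604 + 41092\right) = \left(171 - 11764\right) \left(26604 + 41092\right) = \left(171 - 11764\right) 67696 = \left(-11593\right) 67696 = -784799728$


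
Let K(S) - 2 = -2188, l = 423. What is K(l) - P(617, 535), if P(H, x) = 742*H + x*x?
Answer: -746225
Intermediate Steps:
K(S) = -2186 (K(S) = 2 - 2188 = -2186)
P(H, x) = x**2 + 742*H (P(H, x) = 742*H + x**2 = x**2 + 742*H)
K(l) - P(617, 535) = -2186 - (535**2 + 742*617) = -2186 - (286225 + 457814) = -2186 - 1*744039 = -2186 - 744039 = -746225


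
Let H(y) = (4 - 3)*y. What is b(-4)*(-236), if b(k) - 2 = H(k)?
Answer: 472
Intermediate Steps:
H(y) = y (H(y) = 1*y = y)
b(k) = 2 + k
b(-4)*(-236) = (2 - 4)*(-236) = -2*(-236) = 472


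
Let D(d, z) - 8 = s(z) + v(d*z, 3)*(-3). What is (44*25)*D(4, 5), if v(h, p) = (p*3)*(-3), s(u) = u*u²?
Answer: 235400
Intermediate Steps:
s(u) = u³
v(h, p) = -9*p (v(h, p) = (3*p)*(-3) = -9*p)
D(d, z) = 89 + z³ (D(d, z) = 8 + (z³ - 9*3*(-3)) = 8 + (z³ - 27*(-3)) = 8 + (z³ + 81) = 8 + (81 + z³) = 89 + z³)
(44*25)*D(4, 5) = (44*25)*(89 + 5³) = 1100*(89 + 125) = 1100*214 = 235400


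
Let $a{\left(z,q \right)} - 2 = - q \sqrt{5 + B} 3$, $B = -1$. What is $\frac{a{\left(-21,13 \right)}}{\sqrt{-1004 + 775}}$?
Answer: $\frac{76 i \sqrt{229}}{229} \approx 5.0222 i$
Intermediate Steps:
$a{\left(z,q \right)} = 2 - 6 q$ ($a{\left(z,q \right)} = 2 + - q \sqrt{5 - 1} \cdot 3 = 2 + - q \sqrt{4} \cdot 3 = 2 + - q 2 \cdot 3 = 2 + - 2 q 3 = 2 - 6 q$)
$\frac{a{\left(-21,13 \right)}}{\sqrt{-1004 + 775}} = \frac{2 - 78}{\sqrt{-1004 + 775}} = \frac{2 - 78}{\sqrt{-229}} = - \frac{76}{i \sqrt{229}} = - 76 \left(- \frac{i \sqrt{229}}{229}\right) = \frac{76 i \sqrt{229}}{229}$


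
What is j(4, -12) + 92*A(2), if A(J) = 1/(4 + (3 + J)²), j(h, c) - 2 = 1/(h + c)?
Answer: 1171/232 ≈ 5.0474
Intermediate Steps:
j(h, c) = 2 + 1/(c + h) (j(h, c) = 2 + 1/(h + c) = 2 + 1/(c + h))
j(4, -12) + 92*A(2) = (1 + 2*(-12) + 2*4)/(-12 + 4) + 92/(4 + (3 + 2)²) = (1 - 24 + 8)/(-8) + 92/(4 + 5²) = -⅛*(-15) + 92/(4 + 25) = 15/8 + 92/29 = 1171/232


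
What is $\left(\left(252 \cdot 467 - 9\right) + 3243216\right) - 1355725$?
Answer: $2005166$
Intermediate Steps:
$\left(\left(252 \cdot 467 - 9\right) + 3243216\right) - 1355725 = \left(\left(117684 - 9\right) + 3243216\right) - 1355725 = \left(117675 + 3243216\right) - 1355725 = 3360891 - 1355725 = 2005166$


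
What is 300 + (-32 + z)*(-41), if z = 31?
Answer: 341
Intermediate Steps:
300 + (-32 + z)*(-41) = 300 + (-32 + 31)*(-41) = 300 - 1*(-41) = 300 + 41 = 341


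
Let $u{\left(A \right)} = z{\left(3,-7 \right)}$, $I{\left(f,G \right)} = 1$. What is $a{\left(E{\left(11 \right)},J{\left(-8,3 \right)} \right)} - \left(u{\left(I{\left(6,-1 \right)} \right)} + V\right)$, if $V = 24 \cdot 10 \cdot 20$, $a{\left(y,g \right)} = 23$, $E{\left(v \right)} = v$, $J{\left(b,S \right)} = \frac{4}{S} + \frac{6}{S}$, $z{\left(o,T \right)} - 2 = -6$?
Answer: $-4773$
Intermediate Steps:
$z{\left(o,T \right)} = -4$ ($z{\left(o,T \right)} = 2 - 6 = -4$)
$J{\left(b,S \right)} = \frac{10}{S}$
$u{\left(A \right)} = -4$
$V = 4800$ ($V = 240 \cdot 20 = 4800$)
$a{\left(E{\left(11 \right)},J{\left(-8,3 \right)} \right)} - \left(u{\left(I{\left(6,-1 \right)} \right)} + V\right) = 23 - \left(-4 + 4800\right) = 23 - 4796 = -4773$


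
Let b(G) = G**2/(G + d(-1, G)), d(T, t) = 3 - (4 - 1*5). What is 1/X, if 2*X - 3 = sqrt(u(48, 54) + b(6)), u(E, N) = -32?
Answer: 30/187 - 2*I*sqrt(710)/187 ≈ 0.16043 - 0.28498*I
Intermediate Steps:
d(T, t) = 4 (d(T, t) = 3 - (4 - 5) = 3 - 1*(-1) = 3 + 1 = 4)
b(G) = G**2/(4 + G) (b(G) = G**2/(G + 4) = G**2/(4 + G))
X = 3/2 + I*sqrt(710)/10 (X = 3/2 + sqrt(-32 + 6**2/(4 + 6))/2 = 3/2 + sqrt(-32 + 36/10)/2 = 3/2 + sqrt(-32 + 36*(1/10))/2 = 3/2 + sqrt(-32 + 18/5)/2 = 3/2 + sqrt(-142/5)/2 = 3/2 + (I*sqrt(710)/5)/2 = 3/2 + I*sqrt(710)/10 ≈ 1.5 + 2.6646*I)
1/X = 1/(3/2 + I*sqrt(710)/10)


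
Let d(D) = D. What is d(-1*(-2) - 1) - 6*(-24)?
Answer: 145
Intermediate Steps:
d(-1*(-2) - 1) - 6*(-24) = (-1*(-2) - 1) - 6*(-24) = (2 - 1) + 144 = 1 + 144 = 145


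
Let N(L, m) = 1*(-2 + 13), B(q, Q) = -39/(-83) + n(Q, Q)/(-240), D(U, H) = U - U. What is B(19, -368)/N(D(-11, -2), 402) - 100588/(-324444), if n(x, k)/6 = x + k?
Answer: 749976296/370271715 ≈ 2.0255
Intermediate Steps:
n(x, k) = 6*k + 6*x (n(x, k) = 6*(x + k) = 6*(k + x) = 6*k + 6*x)
D(U, H) = 0
B(q, Q) = 39/83 - Q/20 (B(q, Q) = -39/(-83) + (6*Q + 6*Q)/(-240) = -39*(-1/83) + (12*Q)*(-1/240) = 39/83 - Q/20)
N(L, m) = 11 (N(L, m) = 1*11 = 11)
B(19, -368)/N(D(-11, -2), 402) - 100588/(-324444) = (39/83 - 1/20*(-368))/11 - 100588/(-324444) = (39/83 + 92/5)*(1/11) - 100588*(-1/324444) = (7831/415)*(1/11) + 25147/81111 = 7831/4565 + 25147/81111 = 749976296/370271715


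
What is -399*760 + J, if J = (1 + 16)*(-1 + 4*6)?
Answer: -302849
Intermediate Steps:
J = 391 (J = 17*(-1 + 24) = 17*23 = 391)
-399*760 + J = -399*760 + 391 = -303240 + 391 = -302849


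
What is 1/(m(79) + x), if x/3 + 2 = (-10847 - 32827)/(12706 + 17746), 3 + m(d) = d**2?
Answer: 15226/94822921 ≈ 0.00016057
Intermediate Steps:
m(d) = -3 + d**2
x = -156867/15226 (x = -6 + 3*((-10847 - 32827)/(12706 + 17746)) = -6 + 3*(-43674/30452) = -6 + 3*(-43674*1/30452) = -6 + 3*(-21837/15226) = -6 - 65511/15226 = -156867/15226 ≈ -10.303)
1/(m(79) + x) = 1/((-3 + 79**2) - 156867/15226) = 1/((-3 + 6241) - 156867/15226) = 1/(6238 - 156867/15226) = 1/(94822921/15226) = 15226/94822921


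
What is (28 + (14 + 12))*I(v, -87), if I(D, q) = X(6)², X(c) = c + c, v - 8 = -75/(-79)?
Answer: 7776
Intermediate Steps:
v = 707/79 (v = 8 - 75/(-79) = 8 - 75*(-1/79) = 8 + 75/79 = 707/79 ≈ 8.9494)
X(c) = 2*c
I(D, q) = 144 (I(D, q) = (2*6)² = 12² = 144)
(28 + (14 + 12))*I(v, -87) = (28 + (14 + 12))*144 = (28 + 26)*144 = 54*144 = 7776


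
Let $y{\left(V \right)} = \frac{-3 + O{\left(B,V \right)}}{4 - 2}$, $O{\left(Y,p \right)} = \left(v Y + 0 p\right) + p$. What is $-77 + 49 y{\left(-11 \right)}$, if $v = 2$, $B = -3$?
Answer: $-567$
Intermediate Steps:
$O{\left(Y,p \right)} = p + 2 Y$ ($O{\left(Y,p \right)} = \left(2 Y + 0 p\right) + p = \left(2 Y + 0\right) + p = 2 Y + p = p + 2 Y$)
$y{\left(V \right)} = - \frac{9}{2} + \frac{V}{2}$ ($y{\left(V \right)} = \frac{-3 + \left(V + 2 \left(-3\right)\right)}{4 - 2} = \frac{-3 + \left(V - 6\right)}{2} = \left(-3 + \left(-6 + V\right)\right) \frac{1}{2} = \left(-9 + V\right) \frac{1}{2} = - \frac{9}{2} + \frac{V}{2}$)
$-77 + 49 y{\left(-11 \right)} = -77 + 49 \left(- \frac{9}{2} + \frac{1}{2} \left(-11\right)\right) = -77 + 49 \left(- \frac{9}{2} - \frac{11}{2}\right) = -77 + 49 \left(-10\right) = -77 - 490 = -567$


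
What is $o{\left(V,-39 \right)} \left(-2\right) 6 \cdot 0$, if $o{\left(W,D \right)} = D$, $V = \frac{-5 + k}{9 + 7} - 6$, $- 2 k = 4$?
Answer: $0$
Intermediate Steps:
$k = -2$ ($k = \left(- \frac{1}{2}\right) 4 = -2$)
$V = - \frac{103}{16}$ ($V = \frac{-5 - 2}{9 + 7} - 6 = - \frac{7}{16} - 6 = - \frac{103}{16} \approx -6.4375$)
$o{\left(V,-39 \right)} \left(-2\right) 6 \cdot 0 = - 39 \left(-2\right) 6 \cdot 0 = - 39 \left(\left(-12\right) 0\right) = \left(-39\right) 0 = 0$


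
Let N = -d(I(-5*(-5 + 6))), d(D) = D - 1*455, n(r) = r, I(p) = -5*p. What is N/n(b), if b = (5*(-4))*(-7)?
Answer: 43/14 ≈ 3.0714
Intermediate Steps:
b = 140 (b = -20*(-7) = 140)
d(D) = -455 + D (d(D) = D - 455 = -455 + D)
N = 430 (N = -(-455 - (-25)*(-5 + 6)) = -(-455 - (-25)) = -(-455 - 5*(-5)) = -(-455 + 25) = -1*(-430) = 430)
N/n(b) = 430/140 = 430*(1/140) = 43/14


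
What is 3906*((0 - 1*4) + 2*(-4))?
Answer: -46872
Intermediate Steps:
3906*((0 - 1*4) + 2*(-4)) = 3906*((0 - 4) - 8) = 3906*(-4 - 8) = 3906*(-12) = -46872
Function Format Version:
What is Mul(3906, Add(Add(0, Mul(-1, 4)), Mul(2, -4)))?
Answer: -46872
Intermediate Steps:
Mul(3906, Add(Add(0, Mul(-1, 4)), Mul(2, -4))) = Mul(3906, Add(Add(0, -4), -8)) = Mul(3906, Add(-4, -8)) = Mul(3906, -12) = -46872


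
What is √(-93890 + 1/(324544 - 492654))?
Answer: I*√2653422670637110/168110 ≈ 306.41*I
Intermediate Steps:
√(-93890 + 1/(324544 - 492654)) = √(-93890 + 1/(-168110)) = √(-93890 - 1/168110) = √(-15783847901/168110) = I*√2653422670637110/168110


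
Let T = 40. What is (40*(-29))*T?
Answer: -46400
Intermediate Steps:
(40*(-29))*T = (40*(-29))*40 = -1160*40 = -46400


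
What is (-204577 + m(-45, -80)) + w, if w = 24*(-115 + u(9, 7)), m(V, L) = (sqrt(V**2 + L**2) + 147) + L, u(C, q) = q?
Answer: -207102 + 5*sqrt(337) ≈ -2.0701e+5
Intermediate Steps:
m(V, L) = 147 + L + sqrt(L**2 + V**2) (m(V, L) = (sqrt(L**2 + V**2) + 147) + L = (147 + sqrt(L**2 + V**2)) + L = 147 + L + sqrt(L**2 + V**2))
w = -2592 (w = 24*(-115 + 7) = 24*(-108) = -2592)
(-204577 + m(-45, -80)) + w = (-204577 + (147 - 80 + sqrt((-80)**2 + (-45)**2))) - 2592 = (-204577 + (147 - 80 + sqrt(6400 + 2025))) - 2592 = (-204577 + (147 - 80 + sqrt(8425))) - 2592 = (-204577 + (147 - 80 + 5*sqrt(337))) - 2592 = (-204577 + (67 + 5*sqrt(337))) - 2592 = (-204510 + 5*sqrt(337)) - 2592 = -207102 + 5*sqrt(337)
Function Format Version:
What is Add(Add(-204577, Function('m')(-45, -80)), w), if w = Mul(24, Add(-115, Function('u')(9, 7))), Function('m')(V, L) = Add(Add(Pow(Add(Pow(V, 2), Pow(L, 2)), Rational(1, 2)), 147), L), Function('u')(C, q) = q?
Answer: Add(-207102, Mul(5, Pow(337, Rational(1, 2)))) ≈ -2.0701e+5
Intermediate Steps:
Function('m')(V, L) = Add(147, L, Pow(Add(Pow(L, 2), Pow(V, 2)), Rational(1, 2))) (Function('m')(V, L) = Add(Add(Pow(Add(Pow(L, 2), Pow(V, 2)), Rational(1, 2)), 147), L) = Add(Add(147, Pow(Add(Pow(L, 2), Pow(V, 2)), Rational(1, 2))), L) = Add(147, L, Pow(Add(Pow(L, 2), Pow(V, 2)), Rational(1, 2))))
w = -2592 (w = Mul(24, Add(-115, 7)) = Mul(24, -108) = -2592)
Add(Add(-204577, Function('m')(-45, -80)), w) = Add(Add(-204577, Add(147, -80, Pow(Add(Pow(-80, 2), Pow(-45, 2)), Rational(1, 2)))), -2592) = Add(Add(-204577, Add(147, -80, Pow(Add(6400, 2025), Rational(1, 2)))), -2592) = Add(Add(-204577, Add(147, -80, Pow(8425, Rational(1, 2)))), -2592) = Add(Add(-204577, Add(147, -80, Mul(5, Pow(337, Rational(1, 2))))), -2592) = Add(Add(-204577, Add(67, Mul(5, Pow(337, Rational(1, 2))))), -2592) = Add(Add(-204510, Mul(5, Pow(337, Rational(1, 2)))), -2592) = Add(-207102, Mul(5, Pow(337, Rational(1, 2))))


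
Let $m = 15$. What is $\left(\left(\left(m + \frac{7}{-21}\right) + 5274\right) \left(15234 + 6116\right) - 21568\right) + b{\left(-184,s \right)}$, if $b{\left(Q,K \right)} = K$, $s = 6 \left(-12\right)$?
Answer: $\frac{338674180}{3} \approx 1.1289 \cdot 10^{8}$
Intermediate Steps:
$s = -72$
$\left(\left(\left(m + \frac{7}{-21}\right) + 5274\right) \left(15234 + 6116\right) - 21568\right) + b{\left(-184,s \right)} = \left(\left(\left(15 + \frac{7}{-21}\right) + 5274\right) \left(15234 + 6116\right) - 21568\right) - 72 = \left(\left(\left(15 + 7 \left(- \frac{1}{21}\right)\right) + 5274\right) 21350 - 21568\right) - 72 = \left(\left(\left(15 - \frac{1}{3}\right) + 5274\right) 21350 - 21568\right) - 72 = \left(\left(\frac{44}{3} + 5274\right) 21350 - 21568\right) - 72 = \left(\frac{15866}{3} \cdot 21350 - 21568\right) - 72 = \left(\frac{338739100}{3} - 21568\right) - 72 = \frac{338674396}{3} - 72 = \frac{338674180}{3}$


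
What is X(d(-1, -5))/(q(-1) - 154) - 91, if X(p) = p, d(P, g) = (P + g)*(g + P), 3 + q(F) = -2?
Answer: -4835/53 ≈ -91.226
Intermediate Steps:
q(F) = -5 (q(F) = -3 - 2 = -5)
d(P, g) = (P + g)**2 (d(P, g) = (P + g)*(P + g) = (P + g)**2)
X(d(-1, -5))/(q(-1) - 154) - 91 = (-1 - 5)**2/(-5 - 154) - 91 = (-6)**2/(-159) - 91 = -1/159*36 - 91 = -12/53 - 91 = -4835/53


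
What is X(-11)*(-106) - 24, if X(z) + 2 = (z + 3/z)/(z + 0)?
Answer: 9604/121 ≈ 79.372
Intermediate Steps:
X(z) = -2 + (z + 3/z)/z (X(z) = -2 + (z + 3/z)/(z + 0) = -2 + (z + 3/z)/z)
X(-11)*(-106) - 24 = (-1 + 3/(-11)²)*(-106) - 24 = (-1 + 3*(1/121))*(-106) - 24 = (-1 + 3/121)*(-106) - 24 = -118/121*(-106) - 24 = 12508/121 - 24 = 9604/121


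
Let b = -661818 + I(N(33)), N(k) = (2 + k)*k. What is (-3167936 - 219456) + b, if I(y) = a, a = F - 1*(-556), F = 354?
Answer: -4048300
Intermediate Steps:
N(k) = k*(2 + k)
a = 910 (a = 354 - 1*(-556) = 354 + 556 = 910)
I(y) = 910
b = -660908 (b = -661818 + 910 = -660908)
(-3167936 - 219456) + b = (-3167936 - 219456) - 660908 = -3387392 - 660908 = -4048300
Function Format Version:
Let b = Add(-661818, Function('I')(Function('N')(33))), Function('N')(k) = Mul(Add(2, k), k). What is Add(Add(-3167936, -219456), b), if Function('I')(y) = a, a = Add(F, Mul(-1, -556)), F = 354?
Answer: -4048300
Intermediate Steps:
Function('N')(k) = Mul(k, Add(2, k))
a = 910 (a = Add(354, Mul(-1, -556)) = Add(354, 556) = 910)
Function('I')(y) = 910
b = -660908 (b = Add(-661818, 910) = -660908)
Add(Add(-3167936, -219456), b) = Add(Add(-3167936, -219456), -660908) = Add(-3387392, -660908) = -4048300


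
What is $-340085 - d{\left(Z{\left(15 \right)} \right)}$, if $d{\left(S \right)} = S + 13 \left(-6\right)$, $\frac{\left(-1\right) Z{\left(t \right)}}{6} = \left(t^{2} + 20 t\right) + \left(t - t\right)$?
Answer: $-336857$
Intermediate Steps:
$Z{\left(t \right)} = - 120 t - 6 t^{2}$ ($Z{\left(t \right)} = - 6 \left(\left(t^{2} + 20 t\right) + \left(t - t\right)\right) = - 6 \left(\left(t^{2} + 20 t\right) + 0\right) = - 6 \left(t^{2} + 20 t\right) = - 120 t - 6 t^{2}$)
$d{\left(S \right)} = -78 + S$ ($d{\left(S \right)} = S - 78 = -78 + S$)
$-340085 - d{\left(Z{\left(15 \right)} \right)} = -340085 - \left(-78 - 90 \left(20 + 15\right)\right) = -340085 - \left(-78 - 90 \cdot 35\right) = -340085 - \left(-78 - 3150\right) = -340085 - -3228 = -340085 + 3228 = -336857$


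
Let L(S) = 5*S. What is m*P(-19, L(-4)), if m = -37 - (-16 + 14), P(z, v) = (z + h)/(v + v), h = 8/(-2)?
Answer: -161/8 ≈ -20.125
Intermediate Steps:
h = -4 (h = 8*(-1/2) = -4)
P(z, v) = (-4 + z)/(2*v) (P(z, v) = (z - 4)/(v + v) = (-4 + z)/((2*v)) = (-4 + z)*(1/(2*v)) = (-4 + z)/(2*v))
m = -35 (m = -37 - 1*(-2) = -37 + 2 = -35)
m*P(-19, L(-4)) = -35*(-4 - 19)/(2*(5*(-4))) = -35*(-23)/(2*(-20)) = -35*(-1)*(-23)/(2*20) = -35*23/40 = -161/8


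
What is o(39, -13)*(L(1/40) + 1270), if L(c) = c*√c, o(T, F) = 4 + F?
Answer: -11430 - 9*√10/800 ≈ -11430.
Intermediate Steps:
L(c) = c^(3/2)
o(39, -13)*(L(1/40) + 1270) = (4 - 13)*((1/40)^(3/2) + 1270) = -9*((1/40)^(3/2) + 1270) = -9*(√10/800 + 1270) = -9*(1270 + √10/800) = -11430 - 9*√10/800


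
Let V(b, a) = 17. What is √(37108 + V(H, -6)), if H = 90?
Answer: 15*√165 ≈ 192.68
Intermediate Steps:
√(37108 + V(H, -6)) = √(37108 + 17) = √37125 = 15*√165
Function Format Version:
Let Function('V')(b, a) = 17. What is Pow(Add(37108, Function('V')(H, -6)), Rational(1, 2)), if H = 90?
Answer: Mul(15, Pow(165, Rational(1, 2))) ≈ 192.68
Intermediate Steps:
Pow(Add(37108, Function('V')(H, -6)), Rational(1, 2)) = Pow(Add(37108, 17), Rational(1, 2)) = Pow(37125, Rational(1, 2)) = Mul(15, Pow(165, Rational(1, 2)))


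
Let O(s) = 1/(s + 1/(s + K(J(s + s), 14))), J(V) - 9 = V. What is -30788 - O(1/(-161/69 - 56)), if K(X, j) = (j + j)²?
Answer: -11705171733/380966 ≈ -30725.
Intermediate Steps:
J(V) = 9 + V
K(X, j) = 4*j² (K(X, j) = (2*j)² = 4*j²)
O(s) = 1/(s + 1/(784 + s)) (O(s) = 1/(s + 1/(s + 4*14²)) = 1/(s + 1/(s + 4*196)) = 1/(s + 1/(s + 784)) = 1/(s + 1/(784 + s)))
-30788 - O(1/(-161/69 - 56)) = -30788 - (784 + 1/(-161/69 - 56))/(1 + (1/(-161/69 - 56))² + 784/(-161/69 - 56)) = -30788 - (784 + 1/(-161*1/69 - 56))/(1 + (1/(-161*1/69 - 56))² + 784/(-161*1/69 - 56)) = -30788 - (784 + 1/(-7/3 - 56))/(1 + (1/(-7/3 - 56))² + 784/(-7/3 - 56)) = -30788 - (784 + 1/(-175/3))/(1 + (1/(-175/3))² + 784/(-175/3)) = -30788 - (784 - 3/175)/(1 + (-3/175)² + 784*(-3/175)) = -30788 - 137197/((1 + 9/30625 - 336/25)*175) = -30788 - 137197/((-380966/30625)*175) = -30788 - (-30625)*137197/(380966*175) = -30788 - 1*(-24009475/380966) = -30788 + 24009475/380966 = -11705171733/380966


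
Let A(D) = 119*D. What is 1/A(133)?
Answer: 1/15827 ≈ 6.3183e-5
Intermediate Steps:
1/A(133) = 1/(119*133) = 1/15827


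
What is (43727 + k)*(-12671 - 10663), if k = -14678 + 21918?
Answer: -1189263978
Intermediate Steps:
k = 7240
(43727 + k)*(-12671 - 10663) = (43727 + 7240)*(-12671 - 10663) = 50967*(-23334) = -1189263978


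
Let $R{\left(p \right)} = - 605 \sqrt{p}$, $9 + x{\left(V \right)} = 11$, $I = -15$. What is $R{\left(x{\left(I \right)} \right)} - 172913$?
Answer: $-172913 - 605 \sqrt{2} \approx -1.7377 \cdot 10^{5}$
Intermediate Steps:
$x{\left(V \right)} = 2$ ($x{\left(V \right)} = -9 + 11 = 2$)
$R{\left(x{\left(I \right)} \right)} - 172913 = - 605 \sqrt{2} - 172913 = -172913 - 605 \sqrt{2}$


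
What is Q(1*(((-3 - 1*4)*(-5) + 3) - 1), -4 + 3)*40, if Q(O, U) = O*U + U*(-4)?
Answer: -1320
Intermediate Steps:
Q(O, U) = -4*U + O*U (Q(O, U) = O*U - 4*U = -4*U + O*U)
Q(1*(((-3 - 1*4)*(-5) + 3) - 1), -4 + 3)*40 = ((-4 + 3)*(-4 + 1*(((-3 - 1*4)*(-5) + 3) - 1)))*40 = -(-4 + 1*(((-3 - 4)*(-5) + 3) - 1))*40 = -(-4 + 1*((-7*(-5) + 3) - 1))*40 = -(-4 + 1*((35 + 3) - 1))*40 = -(-4 + 1*(38 - 1))*40 = -(-4 + 1*37)*40 = -(-4 + 37)*40 = -1*33*40 = -33*40 = -1320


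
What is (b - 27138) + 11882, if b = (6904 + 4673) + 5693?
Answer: 2014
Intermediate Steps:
b = 17270 (b = 11577 + 5693 = 17270)
(b - 27138) + 11882 = (17270 - 27138) + 11882 = -9868 + 11882 = 2014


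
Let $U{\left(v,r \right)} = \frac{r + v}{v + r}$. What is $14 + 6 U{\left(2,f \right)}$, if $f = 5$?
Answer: $20$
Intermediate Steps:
$U{\left(v,r \right)} = 1$ ($U{\left(v,r \right)} = \frac{r + v}{r + v} = 1$)
$14 + 6 U{\left(2,f \right)} = 14 + 6 \cdot 1 = 14 + 6 = 20$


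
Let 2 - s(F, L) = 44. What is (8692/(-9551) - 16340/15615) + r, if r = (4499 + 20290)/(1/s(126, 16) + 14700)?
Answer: -4975209558142/18415637222427 ≈ -0.27016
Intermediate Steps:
s(F, L) = -42 (s(F, L) = 2 - 1*44 = 2 - 44 = -42)
r = 1041138/617399 (r = (4499 + 20290)/(1/(-42) + 14700) = 24789/(-1/42 + 14700) = 24789/(617399/42) = 24789*(42/617399) = 1041138/617399 ≈ 1.6863)
(8692/(-9551) - 16340/15615) + r = (8692/(-9551) - 16340/15615) + 1041138/617399 = (8692*(-1/9551) - 16340*1/15615) + 1041138/617399 = (-8692/9551 - 3268/3123) + 1041138/617399 = -58357784/29827773 + 1041138/617399 = -4975209558142/18415637222427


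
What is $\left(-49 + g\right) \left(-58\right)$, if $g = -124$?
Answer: $10034$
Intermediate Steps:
$\left(-49 + g\right) \left(-58\right) = \left(-49 - 124\right) \left(-58\right) = \left(-173\right) \left(-58\right) = 10034$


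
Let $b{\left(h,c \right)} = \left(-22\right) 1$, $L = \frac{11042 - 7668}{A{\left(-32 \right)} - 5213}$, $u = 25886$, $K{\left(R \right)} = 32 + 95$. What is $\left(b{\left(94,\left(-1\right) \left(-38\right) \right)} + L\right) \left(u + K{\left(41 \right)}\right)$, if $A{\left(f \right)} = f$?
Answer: $- \frac{3089407932}{5245} \approx -5.8902 \cdot 10^{5}$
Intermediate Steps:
$K{\left(R \right)} = 127$
$L = - \frac{3374}{5245}$ ($L = \frac{11042 - 7668}{-32 - 5213} = \frac{3374}{-5245} = 3374 \left(- \frac{1}{5245}\right) = - \frac{3374}{5245} \approx -0.64328$)
$b{\left(h,c \right)} = -22$
$\left(b{\left(94,\left(-1\right) \left(-38\right) \right)} + L\right) \left(u + K{\left(41 \right)}\right) = \left(-22 - \frac{3374}{5245}\right) \left(25886 + 127\right) = \left(- \frac{118764}{5245}\right) 26013 = - \frac{3089407932}{5245}$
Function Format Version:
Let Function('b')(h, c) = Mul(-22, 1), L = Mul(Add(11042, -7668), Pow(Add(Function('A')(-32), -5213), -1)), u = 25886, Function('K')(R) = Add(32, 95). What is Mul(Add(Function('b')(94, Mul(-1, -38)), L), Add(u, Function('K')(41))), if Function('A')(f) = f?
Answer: Rational(-3089407932, 5245) ≈ -5.8902e+5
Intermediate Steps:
Function('K')(R) = 127
L = Rational(-3374, 5245) (L = Mul(Add(11042, -7668), Pow(Add(-32, -5213), -1)) = Mul(3374, Pow(-5245, -1)) = Mul(3374, Rational(-1, 5245)) = Rational(-3374, 5245) ≈ -0.64328)
Function('b')(h, c) = -22
Mul(Add(Function('b')(94, Mul(-1, -38)), L), Add(u, Function('K')(41))) = Mul(Add(-22, Rational(-3374, 5245)), Add(25886, 127)) = Mul(Rational(-118764, 5245), 26013) = Rational(-3089407932, 5245)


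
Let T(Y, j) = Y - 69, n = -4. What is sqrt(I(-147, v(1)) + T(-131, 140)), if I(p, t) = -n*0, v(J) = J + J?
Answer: 10*I*sqrt(2) ≈ 14.142*I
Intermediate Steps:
v(J) = 2*J
I(p, t) = 0 (I(p, t) = -1*(-4)*0 = 4*0 = 0)
T(Y, j) = -69 + Y
sqrt(I(-147, v(1)) + T(-131, 140)) = sqrt(0 + (-69 - 131)) = sqrt(0 - 200) = sqrt(-200) = 10*I*sqrt(2)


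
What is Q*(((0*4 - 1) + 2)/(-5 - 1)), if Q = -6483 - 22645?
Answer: 14564/3 ≈ 4854.7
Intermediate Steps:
Q = -29128
Q*(((0*4 - 1) + 2)/(-5 - 1)) = -29128*((0*4 - 1) + 2)/(-5 - 1) = -29128*((0 - 1) + 2)/(-6) = -29128*(-1 + 2)*(-1)/6 = -29128*(-1)/6 = -29128*(-1/6) = 14564/3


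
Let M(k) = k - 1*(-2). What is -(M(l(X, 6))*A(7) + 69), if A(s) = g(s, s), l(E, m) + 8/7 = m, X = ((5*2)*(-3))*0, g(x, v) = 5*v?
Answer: -309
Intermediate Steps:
X = 0 (X = (10*(-3))*0 = -30*0 = 0)
l(E, m) = -8/7 + m
A(s) = 5*s
M(k) = 2 + k (M(k) = k + 2 = 2 + k)
-(M(l(X, 6))*A(7) + 69) = -((2 + (-8/7 + 6))*(5*7) + 69) = -((2 + 34/7)*35 + 69) = -((48/7)*35 + 69) = -(240 + 69) = -1*309 = -309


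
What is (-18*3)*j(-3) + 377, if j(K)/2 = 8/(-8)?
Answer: 485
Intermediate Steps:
j(K) = -2 (j(K) = 2*(8/(-8)) = 2*(8*(-1/8)) = 2*(-1) = -2)
(-18*3)*j(-3) + 377 = -18*3*(-2) + 377 = -54*(-2) + 377 = 108 + 377 = 485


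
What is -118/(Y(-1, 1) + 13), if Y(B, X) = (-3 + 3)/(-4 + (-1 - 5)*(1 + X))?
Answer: -118/13 ≈ -9.0769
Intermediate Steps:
Y(B, X) = 0 (Y(B, X) = 0/(-4 - 6*(1 + X)) = 0/(-4 + (-6 - 6*X)) = 0/(-10 - 6*X) = 0)
-118/(Y(-1, 1) + 13) = -118/(0 + 13) = -118/13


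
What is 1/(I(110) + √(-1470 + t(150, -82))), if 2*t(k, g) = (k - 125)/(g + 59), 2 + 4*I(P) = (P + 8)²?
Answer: 320206/1114612273 - 2*I*√3111670/1114612273 ≈ 0.00028728 - 3.1652e-6*I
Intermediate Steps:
I(P) = -½ + (8 + P)²/4 (I(P) = -½ + (P + 8)²/4 = -½ + (8 + P)²/4)
t(k, g) = (-125 + k)/(2*(59 + g)) (t(k, g) = ((k - 125)/(g + 59))/2 = ((-125 + k)/(59 + g))/2 = (-125 + k)/(2*(59 + g)))
1/(I(110) + √(-1470 + t(150, -82))) = 1/((-½ + (8 + 110)²/4) + √(-1470 + (-125 + 150)/(2*(59 - 82)))) = 1/((-½ + (¼)*118²) + √(-1470 + (½)*25/(-23))) = 1/((-½ + (¼)*13924) + √(-1470 + (½)*(-1/23)*25)) = 1/((-½ + 3481) + √(-1470 - 25/46)) = 1/(6961/2 + √(-67645/46)) = 1/(6961/2 + I*√3111670/46)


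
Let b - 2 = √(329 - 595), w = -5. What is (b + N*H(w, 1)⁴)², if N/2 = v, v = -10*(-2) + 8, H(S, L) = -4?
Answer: (14338 + I*√266)² ≈ 2.0558e+8 + 4.677e+5*I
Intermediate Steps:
b = 2 + I*√266 (b = 2 + √(329 - 595) = 2 + √(-266) = 2 + I*√266 ≈ 2.0 + 16.31*I)
v = 28 (v = 20 + 8 = 28)
N = 56 (N = 2*28 = 56)
(b + N*H(w, 1)⁴)² = ((2 + I*√266) + 56*(-4)⁴)² = ((2 + I*√266) + 56*256)² = ((2 + I*√266) + 14336)² = (14338 + I*√266)²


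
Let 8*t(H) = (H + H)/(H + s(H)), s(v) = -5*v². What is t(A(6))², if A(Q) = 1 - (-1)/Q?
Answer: 9/3364 ≈ 0.0026754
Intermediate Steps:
A(Q) = 1 + 1/Q
t(H) = H/(4*(H - 5*H²)) (t(H) = ((H + H)/(H - 5*H²))/8 = ((2*H)/(H - 5*H²))/8 = (2*H/(H - 5*H²))/8 = H/(4*(H - 5*H²)))
t(A(6))² = (-1/(-4 + 20*((1 + 6)/6)))² = (-1/(-4 + 20*((⅙)*7)))² = (-1/(-4 + 20*(7/6)))² = (-1/(-4 + 70/3))² = (-1/58/3)² = (-1*3/58)² = (-3/58)² = 9/3364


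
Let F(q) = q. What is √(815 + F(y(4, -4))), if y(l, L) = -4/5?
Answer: √20355/5 ≈ 28.534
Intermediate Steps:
y(l, L) = -⅘ (y(l, L) = -4*⅕ = -⅘)
√(815 + F(y(4, -4))) = √(815 - ⅘) = √(4071/5) = √20355/5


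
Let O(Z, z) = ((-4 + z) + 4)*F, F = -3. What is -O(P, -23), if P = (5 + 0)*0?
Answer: -69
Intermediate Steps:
P = 0 (P = 5*0 = 0)
O(Z, z) = -3*z (O(Z, z) = ((-4 + z) + 4)*(-3) = z*(-3) = -3*z)
-O(P, -23) = -(-3)*(-23) = -1*69 = -69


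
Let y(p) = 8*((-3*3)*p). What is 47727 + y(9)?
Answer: 47079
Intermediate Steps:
y(p) = -72*p (y(p) = 8*(-9*p) = -72*p)
47727 + y(9) = 47727 - 72*9 = 47727 - 648 = 47079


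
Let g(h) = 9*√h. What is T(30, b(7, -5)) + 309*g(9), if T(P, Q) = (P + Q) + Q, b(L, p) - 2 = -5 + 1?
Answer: 8369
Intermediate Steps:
b(L, p) = -2 (b(L, p) = 2 + (-5 + 1) = 2 - 4 = -2)
T(P, Q) = P + 2*Q
T(30, b(7, -5)) + 309*g(9) = (30 + 2*(-2)) + 309*(9*√9) = (30 - 4) + 309*(9*3) = 26 + 309*27 = 26 + 8343 = 8369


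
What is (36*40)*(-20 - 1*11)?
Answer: -44640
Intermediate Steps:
(36*40)*(-20 - 1*11) = 1440*(-20 - 11) = 1440*(-31) = -44640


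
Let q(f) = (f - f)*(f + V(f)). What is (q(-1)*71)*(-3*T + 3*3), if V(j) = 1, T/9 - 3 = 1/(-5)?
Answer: 0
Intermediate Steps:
T = 126/5 (T = 27 + 9/(-5) = 27 + 9*(-⅕) = 27 - 9/5 = 126/5 ≈ 25.200)
q(f) = 0 (q(f) = (f - f)*(f + 1) = 0*(1 + f) = 0)
(q(-1)*71)*(-3*T + 3*3) = (0*71)*(-3*126/5 + 3*3) = 0*(-378/5 + 9) = 0*(-333/5) = 0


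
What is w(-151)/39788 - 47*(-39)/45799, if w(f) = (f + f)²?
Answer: 81730450/35043281 ≈ 2.3323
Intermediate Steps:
w(f) = 4*f² (w(f) = (2*f)² = 4*f²)
w(-151)/39788 - 47*(-39)/45799 = (4*(-151)²)/39788 - 47*(-39)/45799 = (4*22801)*(1/39788) + 1833*(1/45799) = 91204*(1/39788) + 141/3523 = 22801/9947 + 141/3523 = 81730450/35043281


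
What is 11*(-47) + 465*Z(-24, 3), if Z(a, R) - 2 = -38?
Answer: -17257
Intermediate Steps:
Z(a, R) = -36 (Z(a, R) = 2 - 38 = -36)
11*(-47) + 465*Z(-24, 3) = 11*(-47) + 465*(-36) = -517 - 16740 = -17257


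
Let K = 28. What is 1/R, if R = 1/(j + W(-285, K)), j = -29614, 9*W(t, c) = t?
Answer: -88937/3 ≈ -29646.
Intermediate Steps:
W(t, c) = t/9
R = -3/88937 (R = 1/(-29614 + (1/9)*(-285)) = 1/(-29614 - 95/3) = 1/(-88937/3) = -3/88937 ≈ -3.3732e-5)
1/R = 1/(-3/88937) = -88937/3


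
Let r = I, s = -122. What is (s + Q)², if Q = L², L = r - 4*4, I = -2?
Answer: 40804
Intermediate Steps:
r = -2
L = -18 (L = -2 - 4*4 = -2 - 16 = -18)
Q = 324 (Q = (-18)² = 324)
(s + Q)² = (-122 + 324)² = 202² = 40804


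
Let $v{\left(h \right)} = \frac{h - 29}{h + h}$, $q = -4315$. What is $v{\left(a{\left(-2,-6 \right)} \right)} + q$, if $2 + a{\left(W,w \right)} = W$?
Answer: $- \frac{34487}{8} \approx -4310.9$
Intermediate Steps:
$a{\left(W,w \right)} = -2 + W$
$v{\left(h \right)} = \frac{-29 + h}{2 h}$
$v{\left(a{\left(-2,-6 \right)} \right)} + q = \frac{-29 - 4}{2 \left(-2 - 2\right)} - 4315 = \frac{-29 - 4}{2 \left(-4\right)} - 4315 = \frac{1}{2} \left(- \frac{1}{4}\right) \left(-33\right) - 4315 = \frac{33}{8} - 4315 = - \frac{34487}{8}$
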